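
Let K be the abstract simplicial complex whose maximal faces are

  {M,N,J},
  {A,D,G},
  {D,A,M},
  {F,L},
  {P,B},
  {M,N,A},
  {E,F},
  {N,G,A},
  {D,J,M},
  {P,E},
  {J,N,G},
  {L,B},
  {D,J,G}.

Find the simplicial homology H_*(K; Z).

H_0 = Z^2,  H_1 = Z,  H_2 = Z.

We work with the vertex ordering A < B < D < E < F < G < J < L < M < N < P. The simplices of K, each written with vertices in increasing order, are:

  0-simplices (11): A, B, D, E, F, G, J, L, M, N, P
  1-simplices (17): AD, AG, AM, AN, BL, BP, DG, DJ, DM, EF, EP, FL, GJ, GN, JM, JN, MN
  2-simplices (8): ADG, ADM, AGN, AMN, DGJ, DJM, GJN, JMN

Hence C_0 ≅ Z^11, C_1 ≅ Z^17, C_2 ≅ Z^8.

Boundary ∂_1: C_1 → C_0 sends each edge [p,q] (with p < q) to q − p. For instance
  ∂AG = G − A.
The 11×17 boundary matrix has rank 9 and Smith normal form diag(1,1,1,1,1,1,1,1,1).

Boundary ∂_2: C_2 → C_1 maps a triangle to the signed sum of its edges. For instance
  ∂AMN = MN − AN + AM,
  ∂DJM = JM − DM + DJ.
The 17×8 boundary matrix has rank 7 and Smith normal form diag(1,1,1,1,1,1,1).

From H_k ≅ ker(∂_k) / im(∂_{k+1}) we obtain:

  H_0: rank C_0 − rank ∂_1 = 11 − 9 = 2, and the invariant factors of ∂_1 are all 1, so H_0 ≅ Z^2.
  H_1: rank ker ∂_1 − rank ∂_2 = (17 − 9) − 7 = 1, and the invariant factors of ∂_2 are all 1, so H_1 ≅ Z.
  H_2: rank ker ∂_2 − rank ∂_3 = (8 − 7) − 0 = 1, and there is no ∂_3, so H_2 ≅ Z.

As a check, the Euler characteristic is 11 − 17 + 8 = 2, which agrees with 2 − 1 + 1 = 2.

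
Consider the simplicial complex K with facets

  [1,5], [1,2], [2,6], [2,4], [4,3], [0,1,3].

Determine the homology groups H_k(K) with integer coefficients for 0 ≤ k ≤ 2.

Order the vertices as 0 < 1 < 2 < 3 < 4 < 5 < 6. Listing each simplex with vertices in this order, K has dimension 2 with simplices:

  0-simplices (7): [0], [1], [2], [3], [4], [5], [6]
  1-simplices (8): [0,1], [0,3], [1,2], [1,3], [1,5], [2,4], [2,6], [3,4]
  2-simplices (1): [0,1,3]

so the chain groups are C_0 ≅ Z^7, C_1 ≅ Z^8, C_2 ≅ Z^1.

∂_1: C_1 → C_0 sends each edge [p,q] (with p < q) to q − p. For instance
  ∂[0,1] = [1] − [0].
The resulting 7×8 matrix has rank 6, and its Smith normal form has invariant factors (1,1,1,1,1,1).

∂_2: C_2 → C_1 maps a triangle to the signed sum of its edges. For instance
  ∂[0,1,3] = [1,3] − [0,3] + [0,1].
The resulting 8×1 matrix has rank 1, and its Smith normal form has invariant factors (1).

Computing H_k = (kernel of ∂_k) / (image of ∂_{k+1}):

  H_0: rank C_0 − rank ∂_1 = 7 − 6 = 1, and the invariant factors of ∂_1 are all 1, so H_0 = Z.
  H_1: rank ker ∂_1 − rank ∂_2 = (8 − 6) − 1 = 1, and the invariant factors of ∂_2 are all 1, so H_1 = Z.
  H_2: rank ker ∂_2 − rank ∂_3 = (1 − 1) − 0 = 0, and there is no ∂_3, so H_2 = 0.

As a check, the Euler characteristic is 7 − 8 + 1 = 0, which agrees with 1 − 1 + 0 = 0.

H_0 = Z,  H_1 = Z,  H_2 = 0.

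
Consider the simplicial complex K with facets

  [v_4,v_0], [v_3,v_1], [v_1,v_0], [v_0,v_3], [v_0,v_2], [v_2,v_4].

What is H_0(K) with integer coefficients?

Order the vertices as v_0 < v_1 < v_2 < v_3 < v_4. Listing each simplex with vertices in this order, K has dimension 1 with simplices:

  0-simplices (5): [v_0], [v_1], [v_2], [v_3], [v_4]
  1-simplices (6): [v_0,v_1], [v_0,v_2], [v_0,v_3], [v_0,v_4], [v_1,v_3], [v_2,v_4]

Hence C_0 ≅ Z^5, C_1 ≅ Z^6.

The boundary map ∂_1: C_1 → C_0 maps an edge to its endpoints' difference, ∂[p,q] = q − p.
The resulting 5×6 matrix has rank 4, and its Smith normal form has invariant factors (1,1,1,1).

From H_k ≅ ker(∂_k) / im(∂_{k+1}) we obtain:

  H_0: rank C_0 − rank ∂_1 = 5 − 4 = 1, and the invariant factors of ∂_1 are all 1, so H_0 ≅ Z.

H_0 ≅ Z.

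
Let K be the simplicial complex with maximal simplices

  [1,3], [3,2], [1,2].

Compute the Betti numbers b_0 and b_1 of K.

b_0 = 1, b_1 = 1.

We work with the vertex ordering 1 < 2 < 3. The simplices of K, each written with vertices in increasing order, are:

  0-simplices (3): [1], [2], [3]
  1-simplices (3): [1,2], [1,3], [2,3]

Hence C_0 ≅ Z^3, C_1 ≅ Z^3.

Boundary ∂_1: C_1 → C_0 sends each edge [p,q] (with p < q) to q − p. For instance
  ∂[1,3] = [3] − [1].
The resulting 3×3 matrix has rank 2, and its Smith normal form has invariant factors (1,1).

From H_k ≅ ker(∂_k) / im(∂_{k+1}) we obtain:

  H_0: rank C_0 − rank ∂_1 = 3 − 2 = 1, and the invariant factors of ∂_1 are all 1, so H_0 = Z.
  H_1: rank ker ∂_1 − rank ∂_2 = (3 − 2) − 0 = 1, and there is no ∂_2, so H_1 = Z.

(K is a triangulation of the circle S^1.)

Hence the Betti numbers are b_0 = 1, b_1 = 1.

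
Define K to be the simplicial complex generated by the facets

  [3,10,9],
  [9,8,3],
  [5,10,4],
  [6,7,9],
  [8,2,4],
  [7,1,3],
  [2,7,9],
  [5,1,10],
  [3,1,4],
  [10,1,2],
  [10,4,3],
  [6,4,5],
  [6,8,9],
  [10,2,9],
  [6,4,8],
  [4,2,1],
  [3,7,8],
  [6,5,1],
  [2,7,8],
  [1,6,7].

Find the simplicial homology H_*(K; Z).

H_0 ≅ Z,  H_1 ≅ Z ⊕ Z/2Z,  H_2 = 0.

Order the vertices as 1 < 2 < 3 < 4 < 5 < 6 < 7 < 8 < 9 < 10. Listing each simplex with vertices in this order, K has dimension 2 with simplices:

  0-simplices (10): [1], [2], [3], [4], [5], [6], [7], [8], [9], [10]
  1-simplices (30): (30 of them)
  2-simplices (20): (20 of them)

so the chain groups are C_0 ≅ Z^10, C_1 ≅ Z^30, C_2 ≅ Z^20.

∂_1: C_1 → C_0 is given by ∂[p,q] = [q] − [p]. For instance
  ∂[5,10] = [10] − [5].
As a 10×30 matrix over Z this has rank 9, with invariant factors (1,1,1,1,1,1,1,1,1).

The boundary map ∂_2: C_2 → C_1 maps a triangle to the signed sum of its edges. For instance
  ∂[4,6,8] = [6,8] − [4,8] + [4,6],
  ∂[1,3,7] = [3,7] − [1,7] + [1,3].
As a 30×20 matrix over Z this has rank 20, with invariant factors (1,1,1,1,1,1,1,1,1,1,1,1,1,1,1,1,1,1,1,2).

From H_k ≅ ker(∂_k) / im(∂_{k+1}) we obtain:

  H_0: rank C_0 − rank ∂_1 = 10 − 9 = 1, and the invariant factors of ∂_1 are all 1, so H_0 ≅ Z.
  H_1: rank ker ∂_1 − rank ∂_2 = (30 − 9) − 20 = 1, and ∂_2 has invariant factor 2 > 1, so H_1 ≅ Z ⊕ Z/2Z.
  H_2: rank ker ∂_2 − rank ∂_3 = (20 − 20) − 0 = 0, and there is no ∂_3, so H_2 ≅ 0.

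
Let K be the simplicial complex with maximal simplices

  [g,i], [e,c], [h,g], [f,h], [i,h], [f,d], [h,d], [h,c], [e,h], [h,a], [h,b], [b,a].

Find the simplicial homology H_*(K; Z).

Take the total order a < b < c < d < e < f < g < h < i on the vertex set. Then K (dimension 1) consists of the simplices:

  0-simplices (9): a, b, c, d, e, f, g, h, i
  1-simplices (12): ab, ah, bh, ce, ch, df, dh, eh, fh, gh, gi, hi

so the chain groups are C_0 ≅ Z^9, C_1 ≅ Z^12.

∂_1: C_1 → C_0 sends each edge [p,q] (with p < q) to q − p. For instance
  ∂bh = h − b.
This gives a 9×12 integer matrix of rank 8; reducing to Smith normal form yields diagonal entries (1,1,1,1,1,1,1,1).

Now H_k = ker ∂_k / im ∂_{k+1}, so:

  H_0: rank C_0 − rank ∂_1 = 9 − 8 = 1, and the invariant factors of ∂_1 are all 1, so H_0 = Z.
  H_1: rank ker ∂_1 − rank ∂_2 = (12 − 8) − 0 = 4, and there is no ∂_2, so H_1 = Z^4.

(K is a triangulation of a wedge of 4 circles.)

H_0 = Z,  H_1 = Z^4.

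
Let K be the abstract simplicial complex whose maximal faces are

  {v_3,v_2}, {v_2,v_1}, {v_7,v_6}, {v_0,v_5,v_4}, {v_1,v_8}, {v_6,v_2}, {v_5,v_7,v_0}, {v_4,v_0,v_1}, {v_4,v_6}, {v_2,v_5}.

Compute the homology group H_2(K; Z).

Take the total order v_0 < v_1 < v_2 < v_3 < v_4 < v_5 < v_6 < v_7 < v_8 on the vertex set. Then K (dimension 2) consists of the simplices:

  0-simplices (9): [v_0], [v_1], [v_2], [v_3], [v_4], [v_5], [v_6], [v_7], [v_8]
  1-simplices (14): [v_0,v_1], [v_0,v_4], [v_0,v_5], [v_0,v_7], [v_1,v_2], [v_1,v_4], [v_1,v_8], [v_2,v_3], [v_2,v_5], [v_2,v_6], [v_4,v_5], [v_4,v_6], [v_5,v_7], [v_6,v_7]
  2-simplices (3): [v_0,v_1,v_4], [v_0,v_4,v_5], [v_0,v_5,v_7]

so the chain groups are C_0 ≅ Z^9, C_1 ≅ Z^14, C_2 ≅ Z^3.

The boundary map ∂_1: C_1 → C_0 is given by ∂[p,q] = [q] − [p].
The 9×14 boundary matrix has rank 8 and Smith normal form diag(1,1,1,1,1,1,1,1).

Boundary ∂_2: C_2 → C_1 sends each 2-simplex [p,q,r] to [q,r] − [p,r] + [p,q]. For instance
  ∂[v_0,v_5,v_7] = [v_5,v_7] − [v_0,v_7] + [v_0,v_5],
  ∂[v_0,v_4,v_5] = [v_4,v_5] − [v_0,v_5] + [v_0,v_4].
As a 14×3 matrix over Z this has rank 3, with invariant factors (1,1,1).

From H_k ≅ ker(∂_k) / im(∂_{k+1}) we obtain:

  H_2: rank ker ∂_2 − rank ∂_3 = (3 − 3) − 0 = 0, and there is no ∂_3, so H_2 = 0.

H_2 = 0.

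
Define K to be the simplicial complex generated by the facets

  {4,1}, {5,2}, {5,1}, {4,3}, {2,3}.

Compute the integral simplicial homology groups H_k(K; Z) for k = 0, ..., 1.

We work with the vertex ordering 1 < 2 < 3 < 4 < 5. The simplices of K, each written with vertices in increasing order, are:

  0-simplices (5): [1], [2], [3], [4], [5]
  1-simplices (5): [1,4], [1,5], [2,3], [2,5], [3,4]

Hence C_0 ≅ Z^5, C_1 ≅ Z^5.

The boundary map ∂_1: C_1 → C_0 is given by ∂[p,q] = [q] − [p]. For instance
  ∂[2,5] = [5] − [2].
As a 5×5 matrix over Z this has rank 4, with invariant factors (1,1,1,1).

From H_k ≅ ker(∂_k) / im(∂_{k+1}) we obtain:

  H_0: rank C_0 − rank ∂_1 = 5 − 4 = 1, and the invariant factors of ∂_1 are all 1, so H_0 = Z.
  H_1: rank ker ∂_1 − rank ∂_2 = (5 − 4) − 0 = 1, and there is no ∂_2, so H_1 = Z.

H_0 ≅ Z,  H_1 ≅ Z.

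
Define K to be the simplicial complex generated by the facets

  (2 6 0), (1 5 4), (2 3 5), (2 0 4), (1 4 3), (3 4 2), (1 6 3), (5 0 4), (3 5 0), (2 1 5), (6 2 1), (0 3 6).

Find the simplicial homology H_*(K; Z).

Fix the vertex order 0 < 1 < 2 < 3 < 4 < 5 < 6 and write every simplex with vertices in increasing order. Then dim K = 2 and the simplices of K are:

  0-simplices (7): [0], [1], [2], [3], [4], [5], [6]
  1-simplices (18): [0,2], [0,3], [0,4], [0,5], [0,6], [1,2], [1,3], [1,4], [1,5], [1,6], [2,3], [2,4], [2,5], [2,6], [3,4], [3,5], [3,6], [4,5]
  2-simplices (12): [0,2,4], [0,2,6], [0,3,5], [0,3,6], [0,4,5], [1,2,5], [1,2,6], [1,3,4], [1,3,6], [1,4,5], [2,3,4], [2,3,5]

so the chain groups are C_0 ≅ Z^7, C_1 ≅ Z^18, C_2 ≅ Z^12.

Boundary ∂_1: C_1 → C_0 is given by ∂[p,q] = [q] − [p].
The 7×18 boundary matrix has rank 6 and Smith normal form diag(1,1,1,1,1,1).

Boundary ∂_2: C_2 → C_1 acts by ∂[p,q,r] = [q,r] − [p,r] + [p,q]. For instance
  ∂[0,3,6] = [3,6] − [0,6] + [0,3],
  ∂[0,3,5] = [3,5] − [0,5] + [0,3].
The 18×12 boundary matrix has rank 12 and Smith normal form diag(1,1,1,1,1,1,1,1,1,1,1,2).

Computing H_k = (kernel of ∂_k) / (image of ∂_{k+1}):

  H_0: rank C_0 − rank ∂_1 = 7 − 6 = 1, and the invariant factors of ∂_1 are all 1, so H_0 ≅ Z.
  H_1: rank ker ∂_1 − rank ∂_2 = (18 − 6) − 12 = 0, and ∂_2 has invariant factor 2 > 1, so H_1 ≅ Z/2.
  H_2: rank ker ∂_2 − rank ∂_3 = (12 − 12) − 0 = 0, and there is no ∂_3, so H_2 ≅ 0.

As a check, the Euler characteristic is 7 − 18 + 12 = 1, which agrees with 1 − 0 + 0 = 1.
(K is a triangulation of the real projective plane RP^2.)

H_0 ≅ Z,  H_1 ≅ Z/2,  H_2 = 0.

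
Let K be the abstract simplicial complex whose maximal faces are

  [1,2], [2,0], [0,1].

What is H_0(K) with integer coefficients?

H_0 = Z.

Order the vertices as 0 < 1 < 2. Listing each simplex with vertices in this order, K has dimension 1 with simplices:

  0-simplices (3): [0], [1], [2]
  1-simplices (3): [0,1], [0,2], [1,2]

so the chain groups are C_0 ≅ Z^3, C_1 ≅ Z^3.

Boundary ∂_1: C_1 → C_0 is given by ∂[p,q] = [q] − [p].
This gives a 3×3 integer matrix of rank 2; reducing to Smith normal form yields diagonal entries (1,1).

Computing H_k = (kernel of ∂_k) / (image of ∂_{k+1}):

  H_0: rank C_0 − rank ∂_1 = 3 − 2 = 1, and the invariant factors of ∂_1 are all 1, so H_0 ≅ Z.

(K is a triangulation of the circle S^1.)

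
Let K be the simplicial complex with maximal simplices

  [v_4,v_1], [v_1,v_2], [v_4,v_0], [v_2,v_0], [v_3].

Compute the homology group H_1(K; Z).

H_1 = Z.

Order the vertices as v_0 < v_1 < v_2 < v_3 < v_4. Listing each simplex with vertices in this order, K has dimension 1 with simplices:

  0-simplices (5): [v_0], [v_1], [v_2], [v_3], [v_4]
  1-simplices (4): [v_0,v_2], [v_0,v_4], [v_1,v_2], [v_1,v_4]

Hence C_0 ≅ Z^5, C_1 ≅ Z^4.

∂_1: C_1 → C_0 maps an edge to its endpoints' difference, ∂[p,q] = q − p. For instance
  ∂[v_0,v_4] = [v_4] − [v_0].
As a 5×4 matrix over Z this has rank 3, with invariant factors (1,1,1).

Computing H_k = (kernel of ∂_k) / (image of ∂_{k+1}):

  H_1: rank ker ∂_1 − rank ∂_2 = (4 − 3) − 0 = 1, and there is no ∂_2, so H_1 ≅ Z.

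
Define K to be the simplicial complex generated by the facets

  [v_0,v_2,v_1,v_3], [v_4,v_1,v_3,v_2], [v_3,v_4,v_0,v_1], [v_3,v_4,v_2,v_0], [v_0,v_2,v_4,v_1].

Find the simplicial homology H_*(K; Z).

Order the vertices as v_0 < v_1 < v_2 < v_3 < v_4. Listing each simplex with vertices in this order, K has dimension 3 with simplices:

  0-simplices (5): [v_0], [v_1], [v_2], [v_3], [v_4]
  1-simplices (10): [v_0,v_1], [v_0,v_2], [v_0,v_3], [v_0,v_4], [v_1,v_2], [v_1,v_3], [v_1,v_4], [v_2,v_3], [v_2,v_4], [v_3,v_4]
  2-simplices (10): [v_0,v_1,v_2], [v_0,v_1,v_3], [v_0,v_1,v_4], [v_0,v_2,v_3], [v_0,v_2,v_4], [v_0,v_3,v_4], [v_1,v_2,v_3], [v_1,v_2,v_4], [v_1,v_3,v_4], [v_2,v_3,v_4]
  3-simplices (5): [v_0,v_1,v_2,v_3], [v_0,v_1,v_2,v_4], [v_0,v_1,v_3,v_4], [v_0,v_2,v_3,v_4], [v_1,v_2,v_3,v_4]

giving chain groups C_0 ≅ Z^5, C_1 ≅ Z^10, C_2 ≅ Z^10, C_3 ≅ Z^5.

The boundary map ∂_1: C_1 → C_0 is given by ∂[p,q] = [q] − [p]. For instance
  ∂[v_0,v_3] = [v_3] − [v_0].
This gives a 5×10 integer matrix of rank 4; reducing to Smith normal form yields diagonal entries (1,1,1,1).

The boundary map ∂_2: C_2 → C_1 acts by ∂[p,q,r] = [q,r] − [p,r] + [p,q]. For instance
  ∂[v_2,v_3,v_4] = [v_3,v_4] − [v_2,v_4] + [v_2,v_3],
  ∂[v_0,v_1,v_4] = [v_1,v_4] − [v_0,v_4] + [v_0,v_1].
The resulting 10×10 matrix has rank 6, and its Smith normal form has invariant factors (1,1,1,1,1,1).

∂_3: C_3 → C_2 sends each 3-simplex σ to the alternating sum Σ_i (−1)^i (σ with its i-th vertex removed). For instance
  ∂[v_0,v_1,v_2,v_4] = [v_1,v_2,v_4] − [v_0,v_2,v_4] + [v_0,v_1,v_4] − [v_0,v_1,v_2],
  ∂[v_0,v_2,v_3,v_4] = [v_2,v_3,v_4] − [v_0,v_3,v_4] + [v_0,v_2,v_4] − [v_0,v_2,v_3].
As a 10×5 matrix over Z this has rank 4, with invariant factors (1,1,1,1).

Computing H_k = (kernel of ∂_k) / (image of ∂_{k+1}):

  H_0: rank C_0 − rank ∂_1 = 5 − 4 = 1, and the invariant factors of ∂_1 are all 1, so H_0 ≅ Z.
  H_1: rank ker ∂_1 − rank ∂_2 = (10 − 4) − 6 = 0, and the invariant factors of ∂_2 are all 1, so H_1 ≅ 0.
  H_2: rank ker ∂_2 − rank ∂_3 = (10 − 6) − 4 = 0, and the invariant factors of ∂_3 are all 1, so H_2 ≅ 0.
  H_3: rank ker ∂_3 − rank ∂_4 = (5 − 4) − 0 = 1, and there is no ∂_4, so H_3 ≅ Z.

As a check, the Euler characteristic is 5 − 10 + 10 − 5 = 0, which agrees with 1 − 0 + 0 − 1 = 0.

H_0 = Z,  H_1 = 0,  H_2 = 0,  H_3 = Z.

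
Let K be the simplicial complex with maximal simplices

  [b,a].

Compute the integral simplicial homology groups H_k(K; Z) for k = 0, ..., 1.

H_0 ≅ Z,  H_1 = 0.

Take the total order a < b on the vertex set. Then K (dimension 1) consists of the simplices:

  0-simplices (2): a, b
  1-simplices (1): ab

so the chain groups are C_0 ≅ Z^2, C_1 ≅ Z^1.

Boundary ∂_1: C_1 → C_0 maps an edge to its endpoints' difference, ∂[p,q] = q − p. For instance
  ∂ab = b − a.
The 2×1 boundary matrix has rank 1 and Smith normal form diag(1).

From H_k ≅ ker(∂_k) / im(∂_{k+1}) we obtain:

  H_0: rank C_0 − rank ∂_1 = 2 − 1 = 1, and the invariant factors of ∂_1 are all 1, so H_0 ≅ Z.
  H_1: rank ker ∂_1 − rank ∂_2 = (1 − 1) − 0 = 0, and there is no ∂_2, so H_1 ≅ 0.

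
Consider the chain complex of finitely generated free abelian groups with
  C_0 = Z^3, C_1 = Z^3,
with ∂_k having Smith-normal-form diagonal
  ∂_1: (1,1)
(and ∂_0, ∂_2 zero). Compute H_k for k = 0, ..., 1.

H_0: b_0 = 3 − 0 − 2 = 1; torsion from ∂_1 factors > 1: none. So H_0 = Z.
H_1: b_1 = 3 − 2 − 0 = 1; torsion from ∂_2 factors > 1: none. So H_1 = Z.

H_0 = Z,  H_1 = Z.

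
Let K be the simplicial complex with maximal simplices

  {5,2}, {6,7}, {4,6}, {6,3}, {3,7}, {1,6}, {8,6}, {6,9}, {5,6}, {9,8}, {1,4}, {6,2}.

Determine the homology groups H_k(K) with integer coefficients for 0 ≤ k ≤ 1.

Order the vertices as 1 < 2 < 3 < 4 < 5 < 6 < 7 < 8 < 9. Listing each simplex with vertices in this order, K has dimension 1 with simplices:

  0-simplices (9): [1], [2], [3], [4], [5], [6], [7], [8], [9]
  1-simplices (12): [1,4], [1,6], [2,5], [2,6], [3,6], [3,7], [4,6], [5,6], [6,7], [6,8], [6,9], [8,9]

so the chain groups are C_0 ≅ Z^9, C_1 ≅ Z^12.

∂_1: C_1 → C_0 sends each edge [p,q] (with p < q) to q − p. For instance
  ∂[3,7] = [7] − [3].
The resulting 9×12 matrix has rank 8, and its Smith normal form has invariant factors (1,1,1,1,1,1,1,1).

From H_k ≅ ker(∂_k) / im(∂_{k+1}) we obtain:

  H_0: rank C_0 − rank ∂_1 = 9 − 8 = 1, and the invariant factors of ∂_1 are all 1, so H_0 = Z.
  H_1: rank ker ∂_1 − rank ∂_2 = (12 − 8) − 0 = 4, and there is no ∂_2, so H_1 = Z^4.

(K is a triangulation of a wedge of 4 circles.)

H_0 ≅ Z,  H_1 ≅ Z^4.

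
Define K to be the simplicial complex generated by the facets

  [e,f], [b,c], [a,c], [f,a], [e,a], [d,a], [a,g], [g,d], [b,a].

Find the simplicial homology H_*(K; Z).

Fix the vertex order a < b < c < d < e < f < g and write every simplex with vertices in increasing order. Then dim K = 1 and the simplices of K are:

  0-simplices (7): a, b, c, d, e, f, g
  1-simplices (9): ab, ac, ad, ae, af, ag, bc, dg, ef

Hence C_0 ≅ Z^7, C_1 ≅ Z^9.

Boundary ∂_1: C_1 → C_0 is given by ∂[p,q] = [q] − [p].
The 7×9 boundary matrix has rank 6 and Smith normal form diag(1,1,1,1,1,1).

Reading off H_k = ker ∂_k / im ∂_{k+1}:

  H_0: rank C_0 − rank ∂_1 = 7 − 6 = 1, and the invariant factors of ∂_1 are all 1, so H_0 = Z.
  H_1: rank ker ∂_1 − rank ∂_2 = (9 − 6) − 0 = 3, and there is no ∂_2, so H_1 = Z^3.

H_0 ≅ Z,  H_1 ≅ Z^3.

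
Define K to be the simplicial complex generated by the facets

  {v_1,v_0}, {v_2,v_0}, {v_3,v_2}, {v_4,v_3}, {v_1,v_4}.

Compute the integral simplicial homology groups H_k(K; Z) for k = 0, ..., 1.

H_0 = Z,  H_1 = Z.

Take the total order v_0 < v_1 < v_2 < v_3 < v_4 on the vertex set. Then K (dimension 1) consists of the simplices:

  0-simplices (5): [v_0], [v_1], [v_2], [v_3], [v_4]
  1-simplices (5): [v_0,v_1], [v_0,v_2], [v_1,v_4], [v_2,v_3], [v_3,v_4]

giving chain groups C_0 ≅ Z^5, C_1 ≅ Z^5.

Boundary ∂_1: C_1 → C_0 maps an edge to its endpoints' difference, ∂[p,q] = q − p. For instance
  ∂[v_0,v_1] = [v_1] − [v_0].
The 5×5 boundary matrix has rank 4 and Smith normal form diag(1,1,1,1).

Now H_k = ker ∂_k / im ∂_{k+1}, so:

  H_0: rank C_0 − rank ∂_1 = 5 − 4 = 1, and the invariant factors of ∂_1 are all 1, so H_0 ≅ Z.
  H_1: rank ker ∂_1 − rank ∂_2 = (5 − 4) − 0 = 1, and there is no ∂_2, so H_1 ≅ Z.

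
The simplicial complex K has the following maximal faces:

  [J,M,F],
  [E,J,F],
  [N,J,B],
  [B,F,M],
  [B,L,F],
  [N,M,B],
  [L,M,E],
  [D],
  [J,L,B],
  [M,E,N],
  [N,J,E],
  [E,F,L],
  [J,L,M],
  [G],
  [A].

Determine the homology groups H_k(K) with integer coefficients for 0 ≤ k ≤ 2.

We work with the vertex ordering A < B < D < E < F < G < J < L < M < N. The simplices of K, each written with vertices in increasing order, are:

  0-simplices (10): A, B, D, E, F, G, J, L, M, N
  1-simplices (18): BF, BJ, BL, BM, BN, EF, EJ, EL, EM, EN, FJ, FL, FM, JL, JM, JN, LM, MN
  2-simplices (12): BFL, BFM, BJL, BJN, BMN, EFJ, EFL, EJN, ELM, EMN, FJM, JLM

so the chain groups are C_0 ≅ Z^10, C_1 ≅ Z^18, C_2 ≅ Z^12.

Boundary ∂_1: C_1 → C_0 sends each edge [p,q] (with p < q) to q − p.
This gives a 10×18 integer matrix of rank 6; reducing to Smith normal form yields diagonal entries (1,1,1,1,1,1).

Boundary ∂_2: C_2 → C_1 acts by ∂[p,q,r] = [q,r] − [p,r] + [p,q]. For instance
  ∂BMN = MN − BN + BM,
  ∂JLM = LM − JM + JL.
The 18×12 boundary matrix has rank 12 and Smith normal form diag(1,1,1,1,1,1,1,1,1,1,1,2).

From H_k ≅ ker(∂_k) / im(∂_{k+1}) we obtain:

  H_0: rank C_0 − rank ∂_1 = 10 − 6 = 4, and the invariant factors of ∂_1 are all 1, so H_0 ≅ Z^4.
  H_1: rank ker ∂_1 − rank ∂_2 = (18 − 6) − 12 = 0, and ∂_2 has invariant factor 2 > 1, so H_1 ≅ Z/2.
  H_2: rank ker ∂_2 − rank ∂_3 = (12 − 12) − 0 = 0, and there is no ∂_3, so H_2 ≅ 0.

(K is a triangulation of the disjoint union of the real projective plane RP^2 and a set of 3 points.)

H_0 = Z^4,  H_1 = Z/2,  H_2 = 0.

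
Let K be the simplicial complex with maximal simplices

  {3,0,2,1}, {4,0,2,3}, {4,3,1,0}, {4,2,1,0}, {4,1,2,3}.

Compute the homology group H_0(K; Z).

Take the total order 0 < 1 < 2 < 3 < 4 on the vertex set. Then K (dimension 3) consists of the simplices:

  0-simplices (5): [0], [1], [2], [3], [4]
  1-simplices (10): [0,1], [0,2], [0,3], [0,4], [1,2], [1,3], [1,4], [2,3], [2,4], [3,4]
  2-simplices (10): [0,1,2], [0,1,3], [0,1,4], [0,2,3], [0,2,4], [0,3,4], [1,2,3], [1,2,4], [1,3,4], [2,3,4]
  3-simplices (5): [0,1,2,3], [0,1,2,4], [0,1,3,4], [0,2,3,4], [1,2,3,4]

Hence C_0 ≅ Z^5, C_1 ≅ Z^10, C_2 ≅ Z^10, C_3 ≅ Z^5.

The boundary map ∂_1: C_1 → C_0 maps an edge to its endpoints' difference, ∂[p,q] = q − p. For instance
  ∂[0,2] = [2] − [0].
This gives a 5×10 integer matrix of rank 4; reducing to Smith normal form yields diagonal entries (1,1,1,1).

Boundary ∂_2: C_2 → C_1 acts by ∂[p,q,r] = [q,r] − [p,r] + [p,q]. For instance
  ∂[0,1,2] = [1,2] − [0,2] + [0,1],
  ∂[0,1,4] = [1,4] − [0,4] + [0,1].
The 10×10 boundary matrix has rank 6 and Smith normal form diag(1,1,1,1,1,1).

The boundary map ∂_3: C_3 → C_2 sends each 3-simplex σ to the alternating sum Σ_i (−1)^i (σ with its i-th vertex removed). For instance
  ∂[0,1,3,4] = [1,3,4] − [0,3,4] + [0,1,4] − [0,1,3],
  ∂[0,1,2,3] = [1,2,3] − [0,2,3] + [0,1,3] − [0,1,2].
The 10×5 boundary matrix has rank 4 and Smith normal form diag(1,1,1,1).

Computing H_k = (kernel of ∂_k) / (image of ∂_{k+1}):

  H_0: rank C_0 − rank ∂_1 = 5 − 4 = 1, and the invariant factors of ∂_1 are all 1, so H_0 ≅ Z.

H_0 ≅ Z.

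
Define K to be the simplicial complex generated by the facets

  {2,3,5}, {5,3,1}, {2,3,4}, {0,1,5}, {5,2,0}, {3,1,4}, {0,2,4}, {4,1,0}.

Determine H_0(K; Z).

H_0 ≅ Z.

Take the total order 0 < 1 < 2 < 3 < 4 < 5 on the vertex set. Then K (dimension 2) consists of the simplices:

  0-simplices (6): [0], [1], [2], [3], [4], [5]
  1-simplices (12): [0,1], [0,2], [0,4], [0,5], [1,3], [1,4], [1,5], [2,3], [2,4], [2,5], [3,4], [3,5]
  2-simplices (8): [0,1,4], [0,1,5], [0,2,4], [0,2,5], [1,3,4], [1,3,5], [2,3,4], [2,3,5]

so the chain groups are C_0 ≅ Z^6, C_1 ≅ Z^12, C_2 ≅ Z^8.

∂_1: C_1 → C_0 sends each edge [p,q] (with p < q) to q − p. For instance
  ∂[2,3] = [3] − [2].
As a 6×12 matrix over Z this has rank 5, with invariant factors (1,1,1,1,1).

∂_2: C_2 → C_1 acts by ∂[p,q,r] = [q,r] − [p,r] + [p,q]. For instance
  ∂[0,2,4] = [2,4] − [0,4] + [0,2],
  ∂[1,3,4] = [3,4] − [1,4] + [1,3].
The 12×8 boundary matrix has rank 7 and Smith normal form diag(1,1,1,1,1,1,1).

Reading off H_k = ker ∂_k / im ∂_{k+1}:

  H_0: rank C_0 − rank ∂_1 = 6 − 5 = 1, and the invariant factors of ∂_1 are all 1, so H_0 = Z.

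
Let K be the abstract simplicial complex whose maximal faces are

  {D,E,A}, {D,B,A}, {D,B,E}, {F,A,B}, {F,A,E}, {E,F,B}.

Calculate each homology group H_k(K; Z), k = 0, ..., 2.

H_0 ≅ Z,  H_1 = 0,  H_2 ≅ Z.

Take the total order A < B < D < E < F on the vertex set. Then K (dimension 2) consists of the simplices:

  0-simplices (5): A, B, D, E, F
  1-simplices (9): AB, AD, AE, AF, BD, BE, BF, DE, EF
  2-simplices (6): ABD, ABF, ADE, AEF, BDE, BEF

so the chain groups are C_0 ≅ Z^5, C_1 ≅ Z^9, C_2 ≅ Z^6.

Boundary ∂_1: C_1 → C_0 sends each edge [p,q] (with p < q) to q − p.
The resulting 5×9 matrix has rank 4, and its Smith normal form has invariant factors (1,1,1,1).

Boundary ∂_2: C_2 → C_1 acts by ∂[p,q,r] = [q,r] − [p,r] + [p,q]. For instance
  ∂AEF = EF − AF + AE,
  ∂ABD = BD − AD + AB.
The resulting 9×6 matrix has rank 5, and its Smith normal form has invariant factors (1,1,1,1,1).

Reading off H_k = ker ∂_k / im ∂_{k+1}:

  H_0: rank C_0 − rank ∂_1 = 5 − 4 = 1, and the invariant factors of ∂_1 are all 1, so H_0 ≅ Z.
  H_1: rank ker ∂_1 − rank ∂_2 = (9 − 4) − 5 = 0, and the invariant factors of ∂_2 are all 1, so H_1 ≅ 0.
  H_2: rank ker ∂_2 − rank ∂_3 = (6 − 5) − 0 = 1, and there is no ∂_3, so H_2 ≅ Z.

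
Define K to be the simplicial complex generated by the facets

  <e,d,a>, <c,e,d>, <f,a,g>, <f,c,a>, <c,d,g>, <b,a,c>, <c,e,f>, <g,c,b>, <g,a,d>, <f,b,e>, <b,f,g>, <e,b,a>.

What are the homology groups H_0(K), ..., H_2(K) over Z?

H_0 = Z,  H_1 = Z_2,  H_2 = 0.

Order the vertices as a < b < c < d < e < f < g. Listing each simplex with vertices in this order, K has dimension 2 with simplices:

  0-simplices (7): a, b, c, d, e, f, g
  1-simplices (18): ab, ac, ad, ae, af, ag, bc, be, bf, bg, cd, ce, cf, cg, de, dg, ef, fg
  2-simplices (12): abc, abe, acf, ade, adg, afg, bcg, bef, bfg, cde, cdg, cef

Hence C_0 ≅ Z^7, C_1 ≅ Z^18, C_2 ≅ Z^12.

∂_1: C_1 → C_0 is given by ∂[p,q] = [q] − [p].
This gives a 7×18 integer matrix of rank 6; reducing to Smith normal form yields diagonal entries (1,1,1,1,1,1).

∂_2: C_2 → C_1 sends each 2-simplex [p,q,r] to [q,r] − [p,r] + [p,q]. For instance
  ∂afg = fg − ag + af,
  ∂cde = de − ce + cd.
This gives a 18×12 integer matrix of rank 12; reducing to Smith normal form yields diagonal entries (1,1,1,1,1,1,1,1,1,1,1,2).

Now H_k = ker ∂_k / im ∂_{k+1}, so:

  H_0: rank C_0 − rank ∂_1 = 7 − 6 = 1, and the invariant factors of ∂_1 are all 1, so H_0 = Z.
  H_1: rank ker ∂_1 − rank ∂_2 = (18 − 6) − 12 = 0, and ∂_2 has invariant factor 2 > 1, so H_1 = Z_2.
  H_2: rank ker ∂_2 − rank ∂_3 = (12 − 12) − 0 = 0, and there is no ∂_3, so H_2 = 0.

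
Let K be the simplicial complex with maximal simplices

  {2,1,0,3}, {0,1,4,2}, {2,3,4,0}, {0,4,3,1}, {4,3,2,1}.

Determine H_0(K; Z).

H_0 ≅ Z.

Order the vertices as 0 < 1 < 2 < 3 < 4. Listing each simplex with vertices in this order, K has dimension 3 with simplices:

  0-simplices (5): [0], [1], [2], [3], [4]
  1-simplices (10): [0,1], [0,2], [0,3], [0,4], [1,2], [1,3], [1,4], [2,3], [2,4], [3,4]
  2-simplices (10): [0,1,2], [0,1,3], [0,1,4], [0,2,3], [0,2,4], [0,3,4], [1,2,3], [1,2,4], [1,3,4], [2,3,4]
  3-simplices (5): [0,1,2,3], [0,1,2,4], [0,1,3,4], [0,2,3,4], [1,2,3,4]

Hence C_0 ≅ Z^5, C_1 ≅ Z^10, C_2 ≅ Z^10, C_3 ≅ Z^5.

Boundary ∂_1: C_1 → C_0 maps an edge to its endpoints' difference, ∂[p,q] = q − p. For instance
  ∂[3,4] = [4] − [3].
This gives a 5×10 integer matrix of rank 4; reducing to Smith normal form yields diagonal entries (1,1,1,1).

Boundary ∂_2: C_2 → C_1 acts by ∂[p,q,r] = [q,r] − [p,r] + [p,q]. For instance
  ∂[1,2,3] = [2,3] − [1,3] + [1,2],
  ∂[1,2,4] = [2,4] − [1,4] + [1,2].
The 10×10 boundary matrix has rank 6 and Smith normal form diag(1,1,1,1,1,1).

The boundary map ∂_3: C_3 → C_2 sends each 3-simplex σ to the alternating sum Σ_i (−1)^i (σ with its i-th vertex removed). For instance
  ∂[0,1,3,4] = [1,3,4] − [0,3,4] + [0,1,4] − [0,1,3],
  ∂[0,1,2,3] = [1,2,3] − [0,2,3] + [0,1,3] − [0,1,2].
As a 10×5 matrix over Z this has rank 4, with invariant factors (1,1,1,1).

Computing H_k = (kernel of ∂_k) / (image of ∂_{k+1}):

  H_0: rank C_0 − rank ∂_1 = 5 − 4 = 1, and the invariant factors of ∂_1 are all 1, so H_0 = Z.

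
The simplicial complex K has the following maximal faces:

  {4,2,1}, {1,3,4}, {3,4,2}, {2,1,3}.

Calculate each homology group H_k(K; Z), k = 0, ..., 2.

K has 4 vertices, 6 edges, 4 triangles.
rank ∂_0 = 0, rank ∂_1 = 3 ⇒ b_0 = 4 − 0 − 3 = 1; all invariant factors of ∂_1 are 1 so no torsion. So H_0 = Z.
rank ∂_1 = 3, rank ∂_2 = 3 ⇒ b_1 = 6 − 3 − 3 = 0; all invariant factors of ∂_2 are 1 so no torsion. So H_1 = 0.
rank ∂_2 = 3, rank ∂_3 = 0 ⇒ b_2 = 4 − 3 − 0 = 1. So H_2 = Z.

H_0 = Z,  H_1 = 0,  H_2 = Z.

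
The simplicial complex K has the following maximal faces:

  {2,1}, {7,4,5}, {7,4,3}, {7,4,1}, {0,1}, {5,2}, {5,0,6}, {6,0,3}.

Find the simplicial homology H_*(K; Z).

H_0 = Z,  H_1 = Z^3,  H_2 = 0.

Order the vertices as 0 < 1 < 2 < 3 < 4 < 5 < 6 < 7. Listing each simplex with vertices in this order, K has dimension 2 with simplices:

  0-simplices (8): [0], [1], [2], [3], [4], [5], [6], [7]
  1-simplices (15): [0,1], [0,3], [0,5], [0,6], [1,2], [1,4], [1,7], [2,5], [3,4], [3,6], [3,7], [4,5], [4,7], [5,6], [5,7]
  2-simplices (5): [0,3,6], [0,5,6], [1,4,7], [3,4,7], [4,5,7]

Hence C_0 ≅ Z^8, C_1 ≅ Z^15, C_2 ≅ Z^5.

Boundary ∂_1: C_1 → C_0 maps an edge to its endpoints' difference, ∂[p,q] = q − p.
This gives a 8×15 integer matrix of rank 7; reducing to Smith normal form yields diagonal entries (1,1,1,1,1,1,1).

∂_2: C_2 → C_1 sends each 2-simplex [p,q,r] to [q,r] − [p,r] + [p,q]. For instance
  ∂[1,4,7] = [4,7] − [1,7] + [1,4],
  ∂[4,5,7] = [5,7] − [4,7] + [4,5].
The 15×5 boundary matrix has rank 5 and Smith normal form diag(1,1,1,1,1).

Now H_k = ker ∂_k / im ∂_{k+1}, so:

  H_0: rank C_0 − rank ∂_1 = 8 − 7 = 1, and the invariant factors of ∂_1 are all 1, so H_0 ≅ Z.
  H_1: rank ker ∂_1 − rank ∂_2 = (15 − 7) − 5 = 3, and the invariant factors of ∂_2 are all 1, so H_1 ≅ Z^3.
  H_2: rank ker ∂_2 − rank ∂_3 = (5 − 5) − 0 = 0, and there is no ∂_3, so H_2 ≅ 0.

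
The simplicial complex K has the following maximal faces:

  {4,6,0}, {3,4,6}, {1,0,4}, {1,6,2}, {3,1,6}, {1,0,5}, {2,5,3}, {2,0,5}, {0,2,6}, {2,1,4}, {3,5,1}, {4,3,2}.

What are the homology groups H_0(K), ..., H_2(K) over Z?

H_0 = Z,  H_1 = Z/2,  H_2 = 0.

K has 7 vertices, 18 edges, 12 triangles.
rank ∂_0 = 0, rank ∂_1 = 6 ⇒ b_0 = 7 − 0 − 6 = 1; all invariant factors of ∂_1 are 1 so no torsion. So H_0 ≅ Z.
rank ∂_1 = 6, rank ∂_2 = 12 ⇒ b_1 = 18 − 6 − 12 = 0; ∂_2 has invariant factor(s) [2] giving torsion. So H_1 ≅ Z/2.
rank ∂_2 = 12, rank ∂_3 = 0 ⇒ b_2 = 12 − 12 − 0 = 0. So H_2 ≅ 0.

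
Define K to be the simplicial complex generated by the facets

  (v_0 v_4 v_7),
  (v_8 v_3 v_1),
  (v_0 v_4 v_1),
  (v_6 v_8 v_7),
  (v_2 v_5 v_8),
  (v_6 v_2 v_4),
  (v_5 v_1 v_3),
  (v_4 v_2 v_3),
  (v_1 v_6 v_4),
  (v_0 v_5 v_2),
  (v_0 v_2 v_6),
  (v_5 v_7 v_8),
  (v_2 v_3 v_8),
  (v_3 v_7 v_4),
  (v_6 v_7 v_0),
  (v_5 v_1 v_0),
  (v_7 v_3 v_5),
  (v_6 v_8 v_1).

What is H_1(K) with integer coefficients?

Fix the vertex order v_0 < v_1 < v_2 < v_3 < v_4 < v_5 < v_6 < v_7 < v_8 and write every simplex with vertices in increasing order. Then dim K = 2 and the simplices of K are:

  0-simplices (9): [v_0], [v_1], [v_2], [v_3], [v_4], [v_5], [v_6], [v_7], [v_8]
  1-simplices (27): (27 of them)
  2-simplices (18): (18 of them)

so the chain groups are C_0 ≅ Z^9, C_1 ≅ Z^27, C_2 ≅ Z^18.

∂_1: C_1 → C_0 is given by ∂[p,q] = [q] − [p]. For instance
  ∂[v_2,v_4] = [v_4] − [v_2].
This gives a 9×27 integer matrix of rank 8; reducing to Smith normal form yields diagonal entries (1,1,1,1,1,1,1,1).

Boundary ∂_2: C_2 → C_1 sends each 2-simplex [p,q,r] to [q,r] − [p,r] + [p,q]. For instance
  ∂[v_1,v_3,v_5] = [v_3,v_5] − [v_1,v_5] + [v_1,v_3],
  ∂[v_1,v_6,v_8] = [v_6,v_8] − [v_1,v_8] + [v_1,v_6].
The resulting 27×18 matrix has rank 18, and its Smith normal form has invariant factors (1,1,1,1,1,1,1,1,1,1,1,1,1,1,1,1,1,2).

Reading off H_k = ker ∂_k / im ∂_{k+1}:

  H_1: rank ker ∂_1 − rank ∂_2 = (27 − 8) − 18 = 1, and ∂_2 has invariant factor 2 > 1, so H_1 = Z ⊕ Z/2.

H_1 ≅ Z ⊕ Z/2.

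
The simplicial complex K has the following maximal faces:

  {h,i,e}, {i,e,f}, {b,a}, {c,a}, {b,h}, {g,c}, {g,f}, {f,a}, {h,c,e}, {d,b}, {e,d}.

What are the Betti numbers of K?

b_0 = 1, b_1 = 4, b_2 = 0.

Order the vertices as a < b < c < d < e < f < g < h < i. Listing each simplex with vertices in this order, K has dimension 2 with simplices:

  0-simplices (9): a, b, c, d, e, f, g, h, i
  1-simplices (15): ab, ac, af, bd, bh, ce, cg, ch, de, ef, eh, ei, fg, fi, hi
  2-simplices (3): ceh, efi, ehi

giving chain groups C_0 ≅ Z^9, C_1 ≅ Z^15, C_2 ≅ Z^3.

∂_1: C_1 → C_0 sends each edge [p,q] (with p < q) to q − p.
This gives a 9×15 integer matrix of rank 8; reducing to Smith normal form yields diagonal entries (1,1,1,1,1,1,1,1).

Boundary ∂_2: C_2 → C_1 acts by ∂[p,q,r] = [q,r] − [p,r] + [p,q]. For instance
  ∂efi = fi − ei + ef,
  ∂ehi = hi − ei + eh.
This gives a 15×3 integer matrix of rank 3; reducing to Smith normal form yields diagonal entries (1,1,1).

Now H_k = ker ∂_k / im ∂_{k+1}, so:

  H_0: rank C_0 − rank ∂_1 = 9 − 8 = 1, and the invariant factors of ∂_1 are all 1, so H_0 ≅ Z.
  H_1: rank ker ∂_1 − rank ∂_2 = (15 − 8) − 3 = 4, and the invariant factors of ∂_2 are all 1, so H_1 ≅ Z^4.
  H_2: rank ker ∂_2 − rank ∂_3 = (3 − 3) − 0 = 0, and there is no ∂_3, so H_2 ≅ 0.

Hence the Betti numbers are b_0 = 1, b_1 = 4, b_2 = 0.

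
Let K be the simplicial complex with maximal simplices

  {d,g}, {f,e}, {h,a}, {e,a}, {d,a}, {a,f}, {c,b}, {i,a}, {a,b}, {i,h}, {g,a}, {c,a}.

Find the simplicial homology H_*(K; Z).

We work with the vertex ordering a < b < c < d < e < f < g < h < i. The simplices of K, each written with vertices in increasing order, are:

  0-simplices (9): a, b, c, d, e, f, g, h, i
  1-simplices (12): ab, ac, ad, ae, af, ag, ah, ai, bc, dg, ef, hi

giving chain groups C_0 ≅ Z^9, C_1 ≅ Z^12.

∂_1: C_1 → C_0 sends each edge [p,q] (with p < q) to q − p.
As a 9×12 matrix over Z this has rank 8, with invariant factors (1,1,1,1,1,1,1,1).

Computing H_k = (kernel of ∂_k) / (image of ∂_{k+1}):

  H_0: rank C_0 − rank ∂_1 = 9 − 8 = 1, and the invariant factors of ∂_1 are all 1, so H_0 = Z.
  H_1: rank ker ∂_1 − rank ∂_2 = (12 − 8) − 0 = 4, and there is no ∂_2, so H_1 = Z^4.

As a check, the Euler characteristic is 9 − 12 = -3, which agrees with 1 − 4 = -3.
(K is a triangulation of a wedge of 4 circles.)

H_0 ≅ Z,  H_1 ≅ Z^4.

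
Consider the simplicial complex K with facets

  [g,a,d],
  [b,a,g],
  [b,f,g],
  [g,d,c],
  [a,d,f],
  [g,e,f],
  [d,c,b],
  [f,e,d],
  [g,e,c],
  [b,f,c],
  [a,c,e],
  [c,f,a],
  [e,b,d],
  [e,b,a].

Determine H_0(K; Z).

K has 7 vertices, 21 edges, 14 triangles.
rank ∂_0 = 0, rank ∂_1 = 6 ⇒ b_0 = 7 − 0 − 6 = 1; all invariant factors of ∂_1 are 1 so no torsion. So H_0 ≅ Z.

H_0 = Z.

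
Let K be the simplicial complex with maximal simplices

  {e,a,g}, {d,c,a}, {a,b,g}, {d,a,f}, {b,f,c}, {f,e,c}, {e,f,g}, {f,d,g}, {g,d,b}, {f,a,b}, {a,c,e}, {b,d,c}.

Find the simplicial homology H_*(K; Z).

We work with the vertex ordering a < b < c < d < e < f < g. The simplices of K, each written with vertices in increasing order, are:

  0-simplices (7): a, b, c, d, e, f, g
  1-simplices (18): ab, ac, ad, ae, af, ag, bc, bd, bf, bg, cd, ce, cf, df, dg, ef, eg, fg
  2-simplices (12): abf, abg, acd, ace, adf, aeg, bcd, bcf, bdg, cef, dfg, efg

giving chain groups C_0 ≅ Z^7, C_1 ≅ Z^18, C_2 ≅ Z^12.

∂_1: C_1 → C_0 sends each edge [p,q] (with p < q) to q − p.
This gives a 7×18 integer matrix of rank 6; reducing to Smith normal form yields diagonal entries (1,1,1,1,1,1).

The boundary map ∂_2: C_2 → C_1 acts by ∂[p,q,r] = [q,r] − [p,r] + [p,q]. For instance
  ∂bdg = dg − bg + bd,
  ∂dfg = fg − dg + df.
As a 18×12 matrix over Z this has rank 12, with invariant factors (1,1,1,1,1,1,1,1,1,1,1,2).

Reading off H_k = ker ∂_k / im ∂_{k+1}:

  H_0: rank C_0 − rank ∂_1 = 7 − 6 = 1, and the invariant factors of ∂_1 are all 1, so H_0 ≅ Z.
  H_1: rank ker ∂_1 − rank ∂_2 = (18 − 6) − 12 = 0, and ∂_2 has invariant factor 2 > 1, so H_1 ≅ Z/2Z.
  H_2: rank ker ∂_2 − rank ∂_3 = (12 − 12) − 0 = 0, and there is no ∂_3, so H_2 ≅ 0.

H_0 = Z,  H_1 = Z/2Z,  H_2 = 0.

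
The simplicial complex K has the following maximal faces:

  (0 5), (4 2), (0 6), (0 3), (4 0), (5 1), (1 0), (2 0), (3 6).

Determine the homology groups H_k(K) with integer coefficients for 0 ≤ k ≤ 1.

Fix the vertex order 0 < 1 < 2 < 3 < 4 < 5 < 6 and write every simplex with vertices in increasing order. Then dim K = 1 and the simplices of K are:

  0-simplices (7): [0], [1], [2], [3], [4], [5], [6]
  1-simplices (9): [0,1], [0,2], [0,3], [0,4], [0,5], [0,6], [1,5], [2,4], [3,6]

so the chain groups are C_0 ≅ Z^7, C_1 ≅ Z^9.

∂_1: C_1 → C_0 is given by ∂[p,q] = [q] − [p].
This gives a 7×9 integer matrix of rank 6; reducing to Smith normal form yields diagonal entries (1,1,1,1,1,1).

Now H_k = ker ∂_k / im ∂_{k+1}, so:

  H_0: rank C_0 − rank ∂_1 = 7 − 6 = 1, and the invariant factors of ∂_1 are all 1, so H_0 = Z.
  H_1: rank ker ∂_1 − rank ∂_2 = (9 − 6) − 0 = 3, and there is no ∂_2, so H_1 = Z^3.

As a check, the Euler characteristic is 7 − 9 = -2, which agrees with 1 − 3 = -2.

H_0 = Z,  H_1 = Z^3.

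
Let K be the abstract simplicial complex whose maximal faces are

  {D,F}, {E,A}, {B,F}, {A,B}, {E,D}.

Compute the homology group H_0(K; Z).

Take the total order A < B < D < E < F on the vertex set. Then K (dimension 1) consists of the simplices:

  0-simplices (5): A, B, D, E, F
  1-simplices (5): AB, AE, BF, DE, DF

giving chain groups C_0 ≅ Z^5, C_1 ≅ Z^5.

The boundary map ∂_1: C_1 → C_0 sends each edge [p,q] (with p < q) to q − p.
The 5×5 boundary matrix has rank 4 and Smith normal form diag(1,1,1,1).

Reading off H_k = ker ∂_k / im ∂_{k+1}:

  H_0: rank C_0 − rank ∂_1 = 5 − 4 = 1, and the invariant factors of ∂_1 are all 1, so H_0 = Z.

H_0 = Z.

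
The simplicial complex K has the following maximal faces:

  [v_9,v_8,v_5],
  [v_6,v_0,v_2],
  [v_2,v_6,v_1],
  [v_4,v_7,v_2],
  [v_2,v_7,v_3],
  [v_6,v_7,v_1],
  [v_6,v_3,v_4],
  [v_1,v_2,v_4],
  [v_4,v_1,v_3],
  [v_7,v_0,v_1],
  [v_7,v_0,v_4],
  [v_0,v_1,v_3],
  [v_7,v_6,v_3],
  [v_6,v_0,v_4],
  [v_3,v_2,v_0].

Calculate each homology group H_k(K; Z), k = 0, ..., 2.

H_0 ≅ Z^2,  H_1 ≅ Z^2,  H_2 ≅ Z.

Fix the vertex order v_0 < v_1 < v_2 < v_3 < v_4 < v_5 < v_6 < v_7 < v_8 < v_9 and write every simplex with vertices in increasing order. Then dim K = 2 and the simplices of K are:

  0-simplices (10): [v_0], [v_1], [v_2], [v_3], [v_4], [v_5], [v_6], [v_7], [v_8], [v_9]
  1-simplices (24): (24 of them)
  2-simplices (15): (15 of them)

so the chain groups are C_0 ≅ Z^10, C_1 ≅ Z^24, C_2 ≅ Z^15.

Boundary ∂_1: C_1 → C_0 is given by ∂[p,q] = [q] − [p]. For instance
  ∂[v_4,v_7] = [v_7] − [v_4].
The 10×24 boundary matrix has rank 8 and Smith normal form diag(1,1,1,1,1,1,1,1).

Boundary ∂_2: C_2 → C_1 maps a triangle to the signed sum of its edges. For instance
  ∂[v_0,v_1,v_7] = [v_1,v_7] − [v_0,v_7] + [v_0,v_1],
  ∂[v_1,v_2,v_6] = [v_2,v_6] − [v_1,v_6] + [v_1,v_2].
This gives a 24×15 integer matrix of rank 14; reducing to Smith normal form yields diagonal entries (1,1,1,1,1,1,1,1,1,1,1,1,1,1).

Reading off H_k = ker ∂_k / im ∂_{k+1}:

  H_0: rank C_0 − rank ∂_1 = 10 − 8 = 2, and the invariant factors of ∂_1 are all 1, so H_0 ≅ Z^2.
  H_1: rank ker ∂_1 − rank ∂_2 = (24 − 8) − 14 = 2, and the invariant factors of ∂_2 are all 1, so H_1 ≅ Z^2.
  H_2: rank ker ∂_2 − rank ∂_3 = (15 − 14) − 0 = 1, and there is no ∂_3, so H_2 ≅ Z.

(K is a triangulation of the disjoint union of the 2-simplex and the torus T^2.)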